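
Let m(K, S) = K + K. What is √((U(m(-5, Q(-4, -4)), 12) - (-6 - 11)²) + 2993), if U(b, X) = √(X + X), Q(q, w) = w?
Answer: √(2704 + 2*√6) ≈ 52.047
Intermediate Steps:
m(K, S) = 2*K
U(b, X) = √2*√X (U(b, X) = √(2*X) = √2*√X)
√((U(m(-5, Q(-4, -4)), 12) - (-6 - 11)²) + 2993) = √((√2*√12 - (-6 - 11)²) + 2993) = √((√2*(2*√3) - 1*(-17)²) + 2993) = √((2*√6 - 1*289) + 2993) = √((2*√6 - 289) + 2993) = √((-289 + 2*√6) + 2993) = √(2704 + 2*√6)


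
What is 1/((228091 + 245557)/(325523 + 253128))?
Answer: 578651/473648 ≈ 1.2217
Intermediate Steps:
1/((228091 + 245557)/(325523 + 253128)) = 1/(473648/578651) = 578651/473648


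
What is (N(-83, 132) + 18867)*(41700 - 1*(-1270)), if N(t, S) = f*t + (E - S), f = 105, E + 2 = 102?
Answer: 434856400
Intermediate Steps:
E = 100 (E = -2 + 102 = 100)
N(t, S) = 100 - S + 105*t (N(t, S) = 105*t + (100 - S) = 100 - S + 105*t)
(N(-83, 132) + 18867)*(41700 - 1*(-1270)) = ((100 - 1*132 + 105*(-83)) + 18867)*(41700 - 1*(-1270)) = ((100 - 132 - 8715) + 18867)*(41700 + 1270) = (-8747 + 18867)*42970 = 10120*42970 = 434856400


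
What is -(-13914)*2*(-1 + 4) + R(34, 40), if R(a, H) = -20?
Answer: 83464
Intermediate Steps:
-(-13914)*2*(-1 + 4) + R(34, 40) = -(-13914)*2*(-1 + 4) - 20 = -(-13914)*2*3 - 20 = -(-13914)*6 - 20 = -1546*(-54) - 20 = 83484 - 20 = 83464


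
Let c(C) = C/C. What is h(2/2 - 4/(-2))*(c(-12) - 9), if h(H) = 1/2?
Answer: -4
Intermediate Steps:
c(C) = 1
h(H) = ½
h(2/2 - 4/(-2))*(c(-12) - 9) = (1 - 9)/2 = (½)*(-8) = -4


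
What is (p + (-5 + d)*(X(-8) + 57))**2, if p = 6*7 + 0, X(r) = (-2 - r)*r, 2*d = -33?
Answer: 91809/4 ≈ 22952.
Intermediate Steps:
d = -33/2 (d = (1/2)*(-33) = -33/2 ≈ -16.500)
X(r) = r*(-2 - r)
p = 42 (p = 42 + 0 = 42)
(p + (-5 + d)*(X(-8) + 57))**2 = (42 + (-5 - 33/2)*(-1*(-8)*(2 - 8) + 57))**2 = (42 - 43*(-1*(-8)*(-6) + 57)/2)**2 = (42 - 43*(-48 + 57)/2)**2 = (42 - 43/2*9)**2 = (42 - 387/2)**2 = (-303/2)**2 = 91809/4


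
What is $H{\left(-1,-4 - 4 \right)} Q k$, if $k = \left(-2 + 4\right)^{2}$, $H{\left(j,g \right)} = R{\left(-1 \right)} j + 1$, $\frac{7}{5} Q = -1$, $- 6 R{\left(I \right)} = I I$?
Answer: $- \frac{10}{3} \approx -3.3333$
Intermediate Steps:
$R{\left(I \right)} = - \frac{I^{2}}{6}$ ($R{\left(I \right)} = - \frac{I I}{6} = - \frac{I^{2}}{6}$)
$Q = - \frac{5}{7}$ ($Q = \frac{5}{7} \left(-1\right) = - \frac{5}{7} \approx -0.71429$)
$H{\left(j,g \right)} = 1 - \frac{j}{6}$ ($H{\left(j,g \right)} = - \frac{\left(-1\right)^{2}}{6} j + 1 = \left(- \frac{1}{6}\right) 1 j + 1 = - \frac{j}{6} + 1 = 1 - \frac{j}{6}$)
$k = 4$ ($k = 2^{2} = 4$)
$H{\left(-1,-4 - 4 \right)} Q k = \left(1 - - \frac{1}{6}\right) \left(- \frac{5}{7}\right) 4 = \left(1 + \frac{1}{6}\right) \left(- \frac{5}{7}\right) 4 = \frac{7}{6} \left(- \frac{5}{7}\right) 4 = \left(- \frac{5}{6}\right) 4 = - \frac{10}{3}$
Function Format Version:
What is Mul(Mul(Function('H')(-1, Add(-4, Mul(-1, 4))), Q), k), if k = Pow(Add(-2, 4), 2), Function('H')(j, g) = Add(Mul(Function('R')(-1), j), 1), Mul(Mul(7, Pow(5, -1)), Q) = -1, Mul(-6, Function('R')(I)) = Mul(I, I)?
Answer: Rational(-10, 3) ≈ -3.3333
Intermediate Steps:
Function('R')(I) = Mul(Rational(-1, 6), Pow(I, 2)) (Function('R')(I) = Mul(Rational(-1, 6), Mul(I, I)) = Mul(Rational(-1, 6), Pow(I, 2)))
Q = Rational(-5, 7) (Q = Mul(Rational(5, 7), -1) = Rational(-5, 7) ≈ -0.71429)
Function('H')(j, g) = Add(1, Mul(Rational(-1, 6), j)) (Function('H')(j, g) = Add(Mul(Mul(Rational(-1, 6), Pow(-1, 2)), j), 1) = Add(Mul(Mul(Rational(-1, 6), 1), j), 1) = Add(Mul(Rational(-1, 6), j), 1) = Add(1, Mul(Rational(-1, 6), j)))
k = 4 (k = Pow(2, 2) = 4)
Mul(Mul(Function('H')(-1, Add(-4, Mul(-1, 4))), Q), k) = Mul(Mul(Add(1, Mul(Rational(-1, 6), -1)), Rational(-5, 7)), 4) = Mul(Mul(Add(1, Rational(1, 6)), Rational(-5, 7)), 4) = Mul(Mul(Rational(7, 6), Rational(-5, 7)), 4) = Mul(Rational(-5, 6), 4) = Rational(-10, 3)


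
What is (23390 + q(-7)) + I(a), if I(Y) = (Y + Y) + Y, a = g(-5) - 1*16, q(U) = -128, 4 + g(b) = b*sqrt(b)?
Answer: 23202 - 15*I*sqrt(5) ≈ 23202.0 - 33.541*I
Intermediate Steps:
g(b) = -4 + b**(3/2) (g(b) = -4 + b*sqrt(b) = -4 + b**(3/2))
a = -20 - 5*I*sqrt(5) (a = (-4 + (-5)**(3/2)) - 1*16 = (-4 - 5*I*sqrt(5)) - 16 = -20 - 5*I*sqrt(5) ≈ -20.0 - 11.18*I)
I(Y) = 3*Y (I(Y) = 2*Y + Y = 3*Y)
(23390 + q(-7)) + I(a) = (23390 - 128) + 3*(-20 - 5*I*sqrt(5)) = 23262 + (-60 - 15*I*sqrt(5)) = 23202 - 15*I*sqrt(5)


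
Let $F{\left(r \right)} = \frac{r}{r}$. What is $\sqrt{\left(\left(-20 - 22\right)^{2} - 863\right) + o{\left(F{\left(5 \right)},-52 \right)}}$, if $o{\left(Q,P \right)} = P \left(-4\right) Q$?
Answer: $\sqrt{1109} \approx 33.302$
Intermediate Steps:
$F{\left(r \right)} = 1$
$o{\left(Q,P \right)} = - 4 P Q$
$\sqrt{\left(\left(-20 - 22\right)^{2} - 863\right) + o{\left(F{\left(5 \right)},-52 \right)}} = \sqrt{\left(\left(-20 - 22\right)^{2} - 863\right) - \left(-208\right) 1} = \sqrt{\left(\left(-42\right)^{2} - 863\right) + 208} = \sqrt{\left(1764 - 863\right) + 208} = \sqrt{901 + 208} = \sqrt{1109}$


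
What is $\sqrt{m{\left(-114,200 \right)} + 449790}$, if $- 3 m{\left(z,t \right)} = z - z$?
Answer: $\sqrt{449790} \approx 670.66$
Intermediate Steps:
$m{\left(z,t \right)} = 0$ ($m{\left(z,t \right)} = - \frac{z - z}{3} = \left(- \frac{1}{3}\right) 0 = 0$)
$\sqrt{m{\left(-114,200 \right)} + 449790} = \sqrt{0 + 449790} = \sqrt{449790}$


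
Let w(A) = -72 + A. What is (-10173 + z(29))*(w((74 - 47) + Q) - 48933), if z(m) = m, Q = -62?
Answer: 497461760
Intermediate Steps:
(-10173 + z(29))*(w((74 - 47) + Q) - 48933) = (-10173 + 29)*((-72 + ((74 - 47) - 62)) - 48933) = -10144*((-72 + (27 - 62)) - 48933) = -10144*((-72 - 35) - 48933) = -10144*(-107 - 48933) = -10144*(-49040) = 497461760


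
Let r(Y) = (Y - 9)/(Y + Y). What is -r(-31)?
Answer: -20/31 ≈ -0.64516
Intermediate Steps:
r(Y) = (-9 + Y)/(2*Y) (r(Y) = (-9 + Y)/((2*Y)) = (-9 + Y)*(1/(2*Y)) = (-9 + Y)/(2*Y))
-r(-31) = -(-9 - 31)/(2*(-31)) = -(-1)*(-40)/(2*31) = -1*20/31 = -20/31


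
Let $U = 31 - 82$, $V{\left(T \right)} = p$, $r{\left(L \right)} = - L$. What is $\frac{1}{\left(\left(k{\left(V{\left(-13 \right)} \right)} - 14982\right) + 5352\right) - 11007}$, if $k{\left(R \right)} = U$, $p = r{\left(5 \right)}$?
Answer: $- \frac{1}{20688} \approx -4.8337 \cdot 10^{-5}$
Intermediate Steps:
$p = -5$ ($p = \left(-1\right) 5 = -5$)
$V{\left(T \right)} = -5$
$U = -51$ ($U = 31 - 82 = -51$)
$k{\left(R \right)} = -51$
$\frac{1}{\left(\left(k{\left(V{\left(-13 \right)} \right)} - 14982\right) + 5352\right) - 11007} = \frac{1}{\left(\left(-51 - 14982\right) + 5352\right) - 11007} = \frac{1}{\left(-15033 + 5352\right) - 11007} = \frac{1}{-9681 - 11007} = \frac{1}{-20688} = - \frac{1}{20688}$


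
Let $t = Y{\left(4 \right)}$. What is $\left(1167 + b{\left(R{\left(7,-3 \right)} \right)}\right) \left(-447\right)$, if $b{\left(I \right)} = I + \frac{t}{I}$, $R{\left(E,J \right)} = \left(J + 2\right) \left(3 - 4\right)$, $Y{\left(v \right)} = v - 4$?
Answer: $-522096$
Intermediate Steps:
$Y{\left(v \right)} = -4 + v$ ($Y{\left(v \right)} = v - 4 = -4 + v$)
$t = 0$ ($t = -4 + 4 = 0$)
$R{\left(E,J \right)} = -2 - J$ ($R{\left(E,J \right)} = \left(2 + J\right) \left(-1\right) = -2 - J$)
$b{\left(I \right)} = I$ ($b{\left(I \right)} = I + \frac{0}{I} = I + 0 = I$)
$\left(1167 + b{\left(R{\left(7,-3 \right)} \right)}\right) \left(-447\right) = \left(1167 - -1\right) \left(-447\right) = \left(1167 + \left(-2 + 3\right)\right) \left(-447\right) = \left(1167 + 1\right) \left(-447\right) = 1168 \left(-447\right) = -522096$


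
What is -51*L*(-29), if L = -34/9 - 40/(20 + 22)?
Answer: -146914/21 ≈ -6995.9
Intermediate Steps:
L = -298/63 (L = -34*⅑ - 40/42 = -34/9 - 40*1/42 = -34/9 - 20/21 = -298/63 ≈ -4.7302)
-51*L*(-29) = -51*(-298/63)*(-29) = (5066/21)*(-29) = -146914/21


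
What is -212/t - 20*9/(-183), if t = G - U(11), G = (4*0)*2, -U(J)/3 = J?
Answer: -10952/2013 ≈ -5.4406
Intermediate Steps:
U(J) = -3*J
G = 0 (G = 0*2 = 0)
t = 33 (t = 0 - (-3)*11 = 0 - 1*(-33) = 0 + 33 = 33)
-212/t - 20*9/(-183) = -212/33 - 20*9/(-183) = -212*1/33 - 180*(-1/183) = -212/33 + 60/61 = -10952/2013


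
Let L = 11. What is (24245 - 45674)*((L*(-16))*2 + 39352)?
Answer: -835731000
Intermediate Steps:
(24245 - 45674)*((L*(-16))*2 + 39352) = (24245 - 45674)*((11*(-16))*2 + 39352) = -21429*(-176*2 + 39352) = -21429*(-352 + 39352) = -21429*39000 = -835731000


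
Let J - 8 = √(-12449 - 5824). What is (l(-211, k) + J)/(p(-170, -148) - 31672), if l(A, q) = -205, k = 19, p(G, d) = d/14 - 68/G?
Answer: 6895/1108876 - 35*I*√18273/1108876 ≈ 0.006218 - 0.0042667*I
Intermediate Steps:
p(G, d) = -68/G + d/14 (p(G, d) = d*(1/14) - 68/G = d/14 - 68/G = -68/G + d/14)
J = 8 + I*√18273 (J = 8 + √(-12449 - 5824) = 8 + √(-18273) = 8 + I*√18273 ≈ 8.0 + 135.18*I)
(l(-211, k) + J)/(p(-170, -148) - 31672) = (-205 + (8 + I*√18273))/((-68/(-170) + (1/14)*(-148)) - 31672) = (-197 + I*√18273)/((-68*(-1/170) - 74/7) - 31672) = (-197 + I*√18273)/((⅖ - 74/7) - 31672) = (-197 + I*√18273)/(-356/35 - 31672) = (-197 + I*√18273)/(-1108876/35) = (-197 + I*√18273)*(-35/1108876) = 6895/1108876 - 35*I*√18273/1108876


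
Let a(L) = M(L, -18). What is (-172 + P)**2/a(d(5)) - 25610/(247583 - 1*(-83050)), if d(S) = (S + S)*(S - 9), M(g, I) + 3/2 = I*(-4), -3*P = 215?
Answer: 39258029104/46619253 ≈ 842.10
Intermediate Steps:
P = -215/3 (P = -1/3*215 = -215/3 ≈ -71.667)
M(g, I) = -3/2 - 4*I (M(g, I) = -3/2 + I*(-4) = -3/2 - 4*I)
d(S) = 2*S*(-9 + S) (d(S) = (2*S)*(-9 + S) = 2*S*(-9 + S))
a(L) = 141/2 (a(L) = -3/2 - 4*(-18) = -3/2 + 72 = 141/2)
(-172 + P)**2/a(d(5)) - 25610/(247583 - 1*(-83050)) = (-172 - 215/3)**2/(141/2) - 25610/(247583 - 1*(-83050)) = (-731/3)**2*(2/141) - 25610/(247583 + 83050) = (534361/9)*(2/141) - 25610/330633 = 1068722/1269 - 25610*1/330633 = 1068722/1269 - 25610/330633 = 39258029104/46619253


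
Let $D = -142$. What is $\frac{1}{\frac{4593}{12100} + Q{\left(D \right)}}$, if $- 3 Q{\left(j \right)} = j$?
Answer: $\frac{36300}{1731979} \approx 0.020959$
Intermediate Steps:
$Q{\left(j \right)} = - \frac{j}{3}$
$\frac{1}{\frac{4593}{12100} + Q{\left(D \right)}} = \frac{1}{\frac{4593}{12100} - - \frac{142}{3}} = \frac{1}{4593 \cdot \frac{1}{12100} + \frac{142}{3}} = \frac{1}{\frac{4593}{12100} + \frac{142}{3}} = \frac{1}{\frac{1731979}{36300}} = \frac{36300}{1731979}$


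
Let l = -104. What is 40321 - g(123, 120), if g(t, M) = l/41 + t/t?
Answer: 1653224/41 ≈ 40323.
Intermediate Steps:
g(t, M) = -63/41 (g(t, M) = -104/41 + t/t = -104*1/41 + 1 = -104/41 + 1 = -63/41)
40321 - g(123, 120) = 40321 - 1*(-63/41) = 40321 + 63/41 = 1653224/41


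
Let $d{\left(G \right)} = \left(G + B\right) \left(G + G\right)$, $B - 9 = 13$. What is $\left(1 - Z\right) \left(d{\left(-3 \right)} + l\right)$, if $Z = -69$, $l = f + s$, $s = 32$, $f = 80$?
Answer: $-140$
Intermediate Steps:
$B = 22$ ($B = 9 + 13 = 22$)
$d{\left(G \right)} = 2 G \left(22 + G\right)$ ($d{\left(G \right)} = \left(G + 22\right) \left(G + G\right) = \left(22 + G\right) 2 G = 2 G \left(22 + G\right)$)
$l = 112$ ($l = 80 + 32 = 112$)
$\left(1 - Z\right) \left(d{\left(-3 \right)} + l\right) = \left(1 - -69\right) \left(2 \left(-3\right) \left(22 - 3\right) + 112\right) = \left(1 + 69\right) \left(2 \left(-3\right) 19 + 112\right) = 70 \left(-114 + 112\right) = 70 \left(-2\right) = -140$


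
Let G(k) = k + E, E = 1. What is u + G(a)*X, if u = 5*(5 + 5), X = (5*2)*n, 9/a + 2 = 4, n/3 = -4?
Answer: -610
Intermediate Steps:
n = -12 (n = 3*(-4) = -12)
a = 9/2 (a = 9/(-2 + 4) = 9/2 ≈ 4.5000)
X = -120 (X = (5*2)*(-12) = 10*(-12) = -120)
G(k) = 1 + k (G(k) = k + 1 = 1 + k)
u = 50 (u = 5*10 = 50)
u + G(a)*X = 50 + (1 + 9/2)*(-120) = 50 + (11/2)*(-120) = 50 - 660 = -610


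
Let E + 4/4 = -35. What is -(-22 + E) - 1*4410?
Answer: -4352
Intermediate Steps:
E = -36 (E = -1 - 35 = -36)
-(-22 + E) - 1*4410 = -(-22 - 36) - 1*4410 = -1*(-58) - 4410 = 58 - 4410 = -4352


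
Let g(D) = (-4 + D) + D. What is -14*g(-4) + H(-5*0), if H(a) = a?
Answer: 168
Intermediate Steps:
g(D) = -4 + 2*D
-14*g(-4) + H(-5*0) = -14*(-4 + 2*(-4)) - 5*0 = -14*(-4 - 8) + 0 = -14*(-12) + 0 = 168 + 0 = 168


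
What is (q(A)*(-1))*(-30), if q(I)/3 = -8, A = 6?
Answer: -720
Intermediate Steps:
q(I) = -24 (q(I) = 3*(-8) = -24)
(q(A)*(-1))*(-30) = -24*(-1)*(-30) = 24*(-30) = -720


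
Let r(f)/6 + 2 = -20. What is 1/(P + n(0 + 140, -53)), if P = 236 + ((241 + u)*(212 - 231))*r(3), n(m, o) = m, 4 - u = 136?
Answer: 1/273748 ≈ 3.6530e-6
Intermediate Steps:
u = -132 (u = 4 - 1*136 = 4 - 136 = -132)
r(f) = -132 (r(f) = -12 + 6*(-20) = -12 - 120 = -132)
P = 273608 (P = 236 + ((241 - 132)*(212 - 231))*(-132) = 236 + (109*(-19))*(-132) = 236 - 2071*(-132) = 236 + 273372 = 273608)
1/(P + n(0 + 140, -53)) = 1/(273608 + (0 + 140)) = 1/(273608 + 140) = 1/273748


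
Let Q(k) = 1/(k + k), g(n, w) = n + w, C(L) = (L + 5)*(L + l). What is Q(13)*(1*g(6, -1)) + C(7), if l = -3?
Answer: 1253/26 ≈ 48.192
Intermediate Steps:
C(L) = (-3 + L)*(5 + L) (C(L) = (L + 5)*(L - 3) = (5 + L)*(-3 + L) = (-3 + L)*(5 + L))
Q(k) = 1/(2*k)
Q(13)*(1*g(6, -1)) + C(7) = ((½)/13)*(1*(6 - 1)) + (-15 + 7² + 2*7) = ((½)*(1/13))*(1*5) + (-15 + 49 + 14) = (1/26)*5 + 48 = 5/26 + 48 = 1253/26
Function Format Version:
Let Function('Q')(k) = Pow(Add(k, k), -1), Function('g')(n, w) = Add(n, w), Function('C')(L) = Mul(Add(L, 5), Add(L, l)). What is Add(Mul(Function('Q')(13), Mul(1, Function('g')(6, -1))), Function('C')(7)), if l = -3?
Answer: Rational(1253, 26) ≈ 48.192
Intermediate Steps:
Function('C')(L) = Mul(Add(-3, L), Add(5, L)) (Function('C')(L) = Mul(Add(L, 5), Add(L, -3)) = Mul(Add(5, L), Add(-3, L)) = Mul(Add(-3, L), Add(5, L)))
Function('Q')(k) = Mul(Rational(1, 2), Pow(k, -1)) (Function('Q')(k) = Pow(Mul(2, k), -1) = Mul(Rational(1, 2), Pow(k, -1)))
Add(Mul(Function('Q')(13), Mul(1, Function('g')(6, -1))), Function('C')(7)) = Add(Mul(Mul(Rational(1, 2), Pow(13, -1)), Mul(1, Add(6, -1))), Add(-15, Pow(7, 2), Mul(2, 7))) = Add(Mul(Mul(Rational(1, 2), Rational(1, 13)), Mul(1, 5)), Add(-15, 49, 14)) = Add(Mul(Rational(1, 26), 5), 48) = Add(Rational(5, 26), 48) = Rational(1253, 26)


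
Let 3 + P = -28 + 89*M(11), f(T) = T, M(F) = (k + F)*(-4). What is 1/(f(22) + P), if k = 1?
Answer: -1/4281 ≈ -0.00023359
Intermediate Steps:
M(F) = -4 - 4*F (M(F) = (1 + F)*(-4) = -4 - 4*F)
P = -4303 (P = -3 + (-28 + 89*(-4 - 4*11)) = -3 + (-28 + 89*(-4 - 44)) = -3 + (-28 + 89*(-48)) = -3 + (-28 - 4272) = -3 - 4300 = -4303)
1/(f(22) + P) = 1/(22 - 4303) = 1/(-4281) = -1/4281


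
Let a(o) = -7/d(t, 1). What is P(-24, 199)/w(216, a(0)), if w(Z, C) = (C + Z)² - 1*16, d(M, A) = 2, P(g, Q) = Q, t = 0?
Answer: 796/180561 ≈ 0.0044085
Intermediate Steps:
a(o) = -7/2
w(Z, C) = -16 + (C + Z)² (w(Z, C) = (C + Z)² - 16 = -16 + (C + Z)²)
P(-24, 199)/w(216, a(0)) = 199/(-16 + (-7/2 + 216)²) = 199/(-16 + (425/2)²) = 199/(-16 + 180625/4) = 199/(180561/4) = 199*(4/180561) = 796/180561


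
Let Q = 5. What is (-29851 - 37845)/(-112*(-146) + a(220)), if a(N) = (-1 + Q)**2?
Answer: -4231/1023 ≈ -4.1359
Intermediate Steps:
a(N) = 16 (a(N) = (-1 + 5)**2 = 4**2 = 16)
(-29851 - 37845)/(-112*(-146) + a(220)) = (-29851 - 37845)/(-112*(-146) + 16) = -67696/(16352 + 16) = -67696/16368 = -67696*1/16368 = -4231/1023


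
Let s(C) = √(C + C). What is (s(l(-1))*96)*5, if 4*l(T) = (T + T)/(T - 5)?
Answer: 80*√6 ≈ 195.96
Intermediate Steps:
l(T) = T/(2*(-5 + T)) (l(T) = ((T + T)/(T - 5))/4 = ((2*T)/(-5 + T))/4 = (2*T/(-5 + T))/4 = T/(2*(-5 + T)))
s(C) = √2*√C (s(C) = √(2*C) = √2*√C)
(s(l(-1))*96)*5 = ((√2*√((½)*(-1)/(-5 - 1)))*96)*5 = ((√2*√((½)*(-1)/(-6)))*96)*5 = ((√2*√((½)*(-1)*(-⅙)))*96)*5 = ((√2*√(1/12))*96)*5 = ((√2*(√3/6))*96)*5 = ((√6/6)*96)*5 = (16*√6)*5 = 80*√6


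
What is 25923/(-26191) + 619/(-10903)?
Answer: -298850698/285560473 ≈ -1.0465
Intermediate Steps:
25923/(-26191) + 619/(-10903) = 25923*(-1/26191) + 619*(-1/10903) = -25923/26191 - 619/10903 = -298850698/285560473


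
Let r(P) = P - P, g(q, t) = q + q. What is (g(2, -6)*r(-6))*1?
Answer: 0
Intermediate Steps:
g(q, t) = 2*q
r(P) = 0
(g(2, -6)*r(-6))*1 = ((2*2)*0)*1 = (4*0)*1 = 0*1 = 0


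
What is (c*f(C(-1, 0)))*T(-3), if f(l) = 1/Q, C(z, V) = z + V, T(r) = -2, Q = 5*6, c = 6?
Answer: -⅖ ≈ -0.40000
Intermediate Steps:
Q = 30
C(z, V) = V + z
f(l) = 1/30
(c*f(C(-1, 0)))*T(-3) = (6*(1/30))*(-2) = (⅕)*(-2) = -⅖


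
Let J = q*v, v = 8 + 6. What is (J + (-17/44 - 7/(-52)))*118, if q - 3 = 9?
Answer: 2830584/143 ≈ 19794.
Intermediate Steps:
q = 12 (q = 3 + 9 = 12)
v = 14
J = 168 (J = 12*14 = 168)
(J + (-17/44 - 7/(-52)))*118 = (168 + (-17/44 - 7/(-52)))*118 = (168 + (-17*1/44 - 7*(-1/52)))*118 = (168 + (-17/44 + 7/52))*118 = (168 - 36/143)*118 = (23988/143)*118 = 2830584/143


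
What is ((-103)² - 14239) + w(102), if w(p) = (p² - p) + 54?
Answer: 6726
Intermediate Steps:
w(p) = 54 + p² - p
((-103)² - 14239) + w(102) = ((-103)² - 14239) + (54 + 102² - 1*102) = (10609 - 14239) + (54 + 10404 - 102) = -3630 + 10356 = 6726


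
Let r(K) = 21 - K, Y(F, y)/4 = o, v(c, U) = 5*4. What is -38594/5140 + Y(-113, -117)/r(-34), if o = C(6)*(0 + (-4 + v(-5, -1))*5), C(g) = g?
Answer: 774613/28270 ≈ 27.401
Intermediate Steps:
v(c, U) = 20
o = 480 (o = 6*(0 + (-4 + 20)*5) = 6*(0 + 16*5) = 6*(0 + 80) = 6*80 = 480)
Y(F, y) = 1920 (Y(F, y) = 4*480 = 1920)
-38594/5140 + Y(-113, -117)/r(-34) = -38594/5140 + 1920/(21 - 1*(-34)) = -38594*1/5140 + 1920/(21 + 34) = -19297/2570 + 1920/55 = -19297/2570 + 1920*(1/55) = -19297/2570 + 384/11 = 774613/28270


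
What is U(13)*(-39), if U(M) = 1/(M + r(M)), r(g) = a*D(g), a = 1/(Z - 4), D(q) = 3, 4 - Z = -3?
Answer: -39/14 ≈ -2.7857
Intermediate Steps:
Z = 7 (Z = 4 - 1*(-3) = 4 + 3 = 7)
a = 1/3 (a = 1/(7 - 4) = 1/3 ≈ 0.33333)
r(g) = 1 (r(g) = (1/3)*3 = 1)
U(M) = 1/(1 + M) (U(M) = 1/(M + 1) = 1/(1 + M))
U(13)*(-39) = -39/(1 + 13) = -39/14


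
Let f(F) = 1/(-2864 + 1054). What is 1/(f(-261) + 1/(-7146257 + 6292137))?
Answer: -154595720/85593 ≈ -1806.2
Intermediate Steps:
f(F) = -1/1810 (f(F) = 1/(-1810) = -1/1810)
1/(f(-261) + 1/(-7146257 + 6292137)) = 1/(-1/1810 + 1/(-7146257 + 6292137)) = 1/(-1/1810 + 1/(-854120)) = 1/(-1/1810 - 1/854120) = 1/(-85593/154595720) = -154595720/85593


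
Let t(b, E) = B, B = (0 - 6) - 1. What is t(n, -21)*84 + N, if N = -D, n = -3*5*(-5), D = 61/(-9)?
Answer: -5231/9 ≈ -581.22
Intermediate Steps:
D = -61/9 (D = 61*(-⅑) = -61/9 ≈ -6.7778)
B = -7 (B = -6 - 1 = -7)
n = 75 (n = -15*(-5) = 75)
t(b, E) = -7
N = 61/9 (N = -1*(-61/9) = 61/9 ≈ 6.7778)
t(n, -21)*84 + N = -7*84 + 61/9 = -588 + 61/9 = -5231/9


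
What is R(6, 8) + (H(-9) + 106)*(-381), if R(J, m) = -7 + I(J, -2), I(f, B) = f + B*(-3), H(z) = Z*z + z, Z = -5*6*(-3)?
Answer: 271658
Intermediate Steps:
Z = 90 (Z = -30*(-3) = 90)
H(z) = 91*z (H(z) = 90*z + z = 91*z)
I(f, B) = f - 3*B
R(J, m) = -1 + J (R(J, m) = -7 + (J - 3*(-2)) = -7 + (J + 6) = -7 + (6 + J) = -1 + J)
R(6, 8) + (H(-9) + 106)*(-381) = (-1 + 6) + (91*(-9) + 106)*(-381) = 5 + (-819 + 106)*(-381) = 5 - 713*(-381) = 5 + 271653 = 271658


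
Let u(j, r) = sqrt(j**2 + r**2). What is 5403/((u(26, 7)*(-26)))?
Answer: -5403*sqrt(29)/3770 ≈ -7.7178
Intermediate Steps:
5403/((u(26, 7)*(-26))) = 5403/((sqrt(26**2 + 7**2)*(-26))) = 5403/((sqrt(676 + 49)*(-26))) = 5403/((sqrt(725)*(-26))) = 5403/(((5*sqrt(29))*(-26))) = 5403/((-130*sqrt(29))) = 5403*(-sqrt(29)/3770) = -5403*sqrt(29)/3770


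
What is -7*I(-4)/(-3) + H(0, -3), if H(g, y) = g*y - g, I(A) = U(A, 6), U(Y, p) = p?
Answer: 14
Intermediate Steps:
I(A) = 6
H(g, y) = -g + g*y
-7*I(-4)/(-3) + H(0, -3) = -42/(-3) + 0*(-1 - 3) = -42*(-1)/3 + 0*(-4) = -7*(-2) + 0 = 14 + 0 = 14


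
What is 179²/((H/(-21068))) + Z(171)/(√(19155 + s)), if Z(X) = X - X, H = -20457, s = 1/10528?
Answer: 675039788/20457 ≈ 32998.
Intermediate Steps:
s = 1/10528 ≈ 9.4985e-5
Z(X) = 0
179²/((H/(-21068))) + Z(171)/(√(19155 + s)) = 179²/((-20457/(-21068))) + 0/(√(19155 + 1/10528)) = 32041/((-20457*(-1/21068))) + 0/(√(201663841/10528)) = 32041/(20457/21068) + 0/((√132694807378/2632)) = 32041*(21068/20457) + 0*(4*√132694807378/201663841) = 675039788/20457 + 0 = 675039788/20457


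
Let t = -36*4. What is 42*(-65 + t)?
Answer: -8778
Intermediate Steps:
t = -144 (t = -6*24 = -144)
42*(-65 + t) = 42*(-65 - 144) = 42*(-209) = -8778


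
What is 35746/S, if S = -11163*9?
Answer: -586/1647 ≈ -0.35580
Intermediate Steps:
S = -100467
35746/S = 35746/(-100467) = 35746*(-1/100467) = -586/1647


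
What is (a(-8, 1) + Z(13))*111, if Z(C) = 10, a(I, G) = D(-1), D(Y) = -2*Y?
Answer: 1332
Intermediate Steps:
a(I, G) = 2 (a(I, G) = -2*(-1) = 2)
(a(-8, 1) + Z(13))*111 = (2 + 10)*111 = 12*111 = 1332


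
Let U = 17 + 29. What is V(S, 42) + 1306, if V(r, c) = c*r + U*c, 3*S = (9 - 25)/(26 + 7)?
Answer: 106630/33 ≈ 3231.2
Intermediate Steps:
S = -16/99 (S = ((9 - 25)/(26 + 7))/3 = (-16/33)/3 = (-16*1/33)/3 = (⅓)*(-16/33) = -16/99 ≈ -0.16162)
U = 46
V(r, c) = 46*c + c*r (V(r, c) = c*r + 46*c = 46*c + c*r)
V(S, 42) + 1306 = 42*(46 - 16/99) + 1306 = 42*(4538/99) + 1306 = 63532/33 + 1306 = 106630/33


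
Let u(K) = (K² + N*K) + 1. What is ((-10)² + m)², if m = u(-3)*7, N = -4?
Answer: 64516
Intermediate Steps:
u(K) = 1 + K² - 4*K (u(K) = (K² - 4*K) + 1 = 1 + K² - 4*K)
m = 154 (m = (1 + (-3)² - 4*(-3))*7 = (1 + 9 + 12)*7 = 22*7 = 154)
((-10)² + m)² = ((-10)² + 154)² = (100 + 154)² = 254² = 64516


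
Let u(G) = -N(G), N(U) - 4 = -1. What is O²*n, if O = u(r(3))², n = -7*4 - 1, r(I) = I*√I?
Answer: -2349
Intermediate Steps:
r(I) = I^(3/2)
N(U) = 3 (N(U) = 4 - 1 = 3)
u(G) = -3 (u(G) = -1*3 = -3)
n = -29 (n = -28 - 1 = -29)
O = 9 (O = (-3)² = 9)
O²*n = 9²*(-29) = 81*(-29) = -2349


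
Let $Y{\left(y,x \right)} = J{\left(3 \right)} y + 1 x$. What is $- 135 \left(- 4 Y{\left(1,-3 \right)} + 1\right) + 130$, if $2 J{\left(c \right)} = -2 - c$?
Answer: $-2975$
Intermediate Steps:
$J{\left(c \right)} = -1 - \frac{c}{2}$ ($J{\left(c \right)} = \frac{-2 - c}{2} = -1 - \frac{c}{2}$)
$Y{\left(y,x \right)} = x - \frac{5 y}{2}$ ($Y{\left(y,x \right)} = \left(-1 - \frac{3}{2}\right) y + 1 x = \left(-1 - \frac{3}{2}\right) y + x = - \frac{5 y}{2} + x = x - \frac{5 y}{2}$)
$- 135 \left(- 4 Y{\left(1,-3 \right)} + 1\right) + 130 = - 135 \left(- 4 \left(-3 - \frac{5}{2}\right) + 1\right) + 130 = - 135 \left(\left(-4\right) \left(- \frac{11}{2}\right) + 1\right) + 130 = - 135 \left(22 + 1\right) + 130 = \left(-135\right) 23 + 130 = -3105 + 130 = -2975$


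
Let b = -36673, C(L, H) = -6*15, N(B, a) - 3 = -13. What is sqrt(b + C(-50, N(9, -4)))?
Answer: I*sqrt(36763) ≈ 191.74*I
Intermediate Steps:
N(B, a) = -10 (N(B, a) = 3 - 13 = -10)
C(L, H) = -90
sqrt(b + C(-50, N(9, -4))) = sqrt(-36673 - 90) = sqrt(-36763) = I*sqrt(36763)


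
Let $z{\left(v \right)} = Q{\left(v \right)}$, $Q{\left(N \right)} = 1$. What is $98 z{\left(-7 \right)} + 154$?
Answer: $252$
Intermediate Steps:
$z{\left(v \right)} = 1$
$98 z{\left(-7 \right)} + 154 = 98 \cdot 1 + 154 = 98 + 154 = 252$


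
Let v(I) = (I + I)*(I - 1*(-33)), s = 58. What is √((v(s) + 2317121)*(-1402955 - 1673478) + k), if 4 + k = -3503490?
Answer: I*√7160945839635 ≈ 2.676e+6*I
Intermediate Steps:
k = -3503494 (k = -4 - 3503490 = -3503494)
v(I) = 2*I*(33 + I) (v(I) = (2*I)*(I + 33) = (2*I)*(33 + I) = 2*I*(33 + I))
√((v(s) + 2317121)*(-1402955 - 1673478) + k) = √((2*58*(33 + 58) + 2317121)*(-1402955 - 1673478) - 3503494) = √((2*58*91 + 2317121)*(-3076433) - 3503494) = √((10556 + 2317121)*(-3076433) - 3503494) = √(2327677*(-3076433) - 3503494) = √(-7160942336141 - 3503494) = √(-7160945839635) = I*√7160945839635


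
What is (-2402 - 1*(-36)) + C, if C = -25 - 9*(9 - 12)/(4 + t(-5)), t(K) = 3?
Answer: -16710/7 ≈ -2387.1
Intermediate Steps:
C = -148/7 (C = -25 - 9*(9 - 12)/(4 + 3) = -25 - (-27)/7 = -25 - 9*(-3/7) = -25 + 27/7 = -148/7 ≈ -21.143)
(-2402 - 1*(-36)) + C = (-2402 - 1*(-36)) - 148/7 = (-2402 + 36) - 148/7 = -2366 - 148/7 = -16710/7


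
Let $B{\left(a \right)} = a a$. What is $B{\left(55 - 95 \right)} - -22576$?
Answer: $24176$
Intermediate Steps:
$B{\left(a \right)} = a^{2}$
$B{\left(55 - 95 \right)} - -22576 = \left(55 - 95\right)^{2} - -22576 = \left(-40\right)^{2} + 22576 = 1600 + 22576 = 24176$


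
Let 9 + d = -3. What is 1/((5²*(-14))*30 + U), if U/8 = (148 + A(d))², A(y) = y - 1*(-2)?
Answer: 1/141852 ≈ 7.0496e-6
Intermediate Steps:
d = -12 (d = -9 - 3 = -12)
A(y) = 2 + y (A(y) = y + 2 = 2 + y)
U = 152352 (U = 8*(148 + (2 - 12))² = 8*(148 - 10)² = 8*138² = 8*19044 = 152352)
1/((5²*(-14))*30 + U) = 1/((5²*(-14))*30 + 152352) = 1/((25*(-14))*30 + 152352) = 1/(-350*30 + 152352) = 1/(-10500 + 152352) = 1/141852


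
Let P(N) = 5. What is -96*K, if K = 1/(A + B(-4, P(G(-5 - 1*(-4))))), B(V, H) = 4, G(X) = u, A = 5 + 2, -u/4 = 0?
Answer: -96/11 ≈ -8.7273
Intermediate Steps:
u = 0 (u = -4*0 = 0)
A = 7
G(X) = 0
K = 1/11 (K = 1/(7 + 4) = 1/11 ≈ 0.090909)
-96*K = -96*1/11 = -96/11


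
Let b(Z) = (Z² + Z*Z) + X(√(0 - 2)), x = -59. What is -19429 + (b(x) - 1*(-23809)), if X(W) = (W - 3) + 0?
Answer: 11339 + I*√2 ≈ 11339.0 + 1.4142*I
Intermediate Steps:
X(W) = -3 + W (X(W) = (-3 + W) + 0 = -3 + W)
b(Z) = -3 + 2*Z² + I*√2 (b(Z) = (Z² + Z*Z) + (-3 + √(0 - 2)) = (Z² + Z²) + (-3 + √(-2)) = 2*Z² + (-3 + I*√2) = -3 + 2*Z² + I*√2)
-19429 + (b(x) - 1*(-23809)) = -19429 + ((-3 + 2*(-59)² + I*√2) - 1*(-23809)) = -19429 + ((-3 + 2*3481 + I*√2) + 23809) = -19429 + ((-3 + 6962 + I*√2) + 23809) = -19429 + ((6959 + I*√2) + 23809) = -19429 + (30768 + I*√2) = 11339 + I*√2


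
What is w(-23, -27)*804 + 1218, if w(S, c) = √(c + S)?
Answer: 1218 + 4020*I*√2 ≈ 1218.0 + 5685.1*I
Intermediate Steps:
w(S, c) = √(S + c)
w(-23, -27)*804 + 1218 = √(-23 - 27)*804 + 1218 = √(-50)*804 + 1218 = (5*I*√2)*804 + 1218 = 4020*I*√2 + 1218 = 1218 + 4020*I*√2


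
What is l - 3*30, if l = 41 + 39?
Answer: -10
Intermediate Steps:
l = 80
l - 3*30 = 80 - 3*30 = 80 - 90 = -10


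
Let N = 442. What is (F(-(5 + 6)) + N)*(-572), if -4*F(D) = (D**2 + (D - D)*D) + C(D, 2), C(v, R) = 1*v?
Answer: -237094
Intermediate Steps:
C(v, R) = v
F(D) = -D/4 - D**2/4 (F(D) = -((D**2 + (D - D)*D) + D)/4 = -((D**2 + 0*D) + D)/4 = -((D**2 + 0) + D)/4 = -(D**2 + D)/4 = -(D + D**2)/4 = -D/4 - D**2/4)
(F(-(5 + 6)) + N)*(-572) = ((-(5 + 6))*(-1 - (-1)*(5 + 6))/4 + 442)*(-572) = ((-1*11)*(-1 - (-1)*11)/4 + 442)*(-572) = ((1/4)*(-11)*(-1 - 1*(-11)) + 442)*(-572) = ((1/4)*(-11)*(-1 + 11) + 442)*(-572) = ((1/4)*(-11)*10 + 442)*(-572) = (-55/2 + 442)*(-572) = (829/2)*(-572) = -237094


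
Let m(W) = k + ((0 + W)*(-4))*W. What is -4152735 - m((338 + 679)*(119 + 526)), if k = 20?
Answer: 1721156172145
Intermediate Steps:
m(W) = 20 - 4*W² (m(W) = 20 + ((0 + W)*(-4))*W = 20 + (W*(-4))*W = 20 + (-4*W)*W = 20 - 4*W²)
-4152735 - m((338 + 679)*(119 + 526)) = -4152735 - (20 - 4*(119 + 526)²*(338 + 679)²) = -4152735 - (20 - 4*(1017*645)²) = -4152735 - (20 - 4*655965²) = -4152735 - (20 - 4*430290081225) = -4152735 - (20 - 1721160324900) = -4152735 - 1*(-1721160324880) = -4152735 + 1721160324880 = 1721156172145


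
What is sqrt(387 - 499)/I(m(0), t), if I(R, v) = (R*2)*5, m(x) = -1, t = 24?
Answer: -2*I*sqrt(7)/5 ≈ -1.0583*I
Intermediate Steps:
I(R, v) = 10*R (I(R, v) = (2*R)*5 = 10*R)
sqrt(387 - 499)/I(m(0), t) = sqrt(387 - 499)/((10*(-1))) = sqrt(-112)/(-10) = (4*I*sqrt(7))*(-1/10) = -2*I*sqrt(7)/5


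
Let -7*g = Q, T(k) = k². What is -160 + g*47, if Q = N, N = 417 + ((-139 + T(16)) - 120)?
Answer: -20578/7 ≈ -2939.7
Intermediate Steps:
N = 414 (N = 417 + ((-139 + 16²) - 120) = 417 + ((-139 + 256) - 120) = 417 + (117 - 120) = 417 - 3 = 414)
Q = 414
g = -414/7 (g = -⅐*414 = -414/7 ≈ -59.143)
-160 + g*47 = -160 - 414/7*47 = -160 - 19458/7 = -20578/7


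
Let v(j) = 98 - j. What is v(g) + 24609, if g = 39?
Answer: 24668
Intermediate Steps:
v(g) + 24609 = (98 - 1*39) + 24609 = (98 - 39) + 24609 = 59 + 24609 = 24668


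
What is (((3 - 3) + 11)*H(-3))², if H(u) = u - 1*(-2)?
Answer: 121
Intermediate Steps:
H(u) = 2 + u (H(u) = u + 2 = 2 + u)
(((3 - 3) + 11)*H(-3))² = (((3 - 3) + 11)*(2 - 3))² = ((0 + 11)*(-1))² = (11*(-1))² = (-11)² = 121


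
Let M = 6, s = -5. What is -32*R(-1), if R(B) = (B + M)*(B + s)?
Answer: 960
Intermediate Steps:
R(B) = (-5 + B)*(6 + B) (R(B) = (B + 6)*(B - 5) = (6 + B)*(-5 + B) = (-5 + B)*(6 + B))
-32*R(-1) = -32*(-30 - 1 + (-1)**2) = -32*(-30 - 1 + 1) = -32*(-30) = 960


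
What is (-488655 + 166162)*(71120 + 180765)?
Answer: -81231149305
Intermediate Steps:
(-488655 + 166162)*(71120 + 180765) = -322493*251885 = -81231149305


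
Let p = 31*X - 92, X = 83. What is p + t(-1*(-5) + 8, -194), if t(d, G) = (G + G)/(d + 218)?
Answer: 572723/231 ≈ 2479.3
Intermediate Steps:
t(d, G) = 2*G/(218 + d) (t(d, G) = (2*G)/(218 + d) = 2*G/(218 + d))
p = 2481 (p = 31*83 - 92 = 2573 - 92 = 2481)
p + t(-1*(-5) + 8, -194) = 2481 + 2*(-194)/(218 + (-1*(-5) + 8)) = 2481 + 2*(-194)/(218 + (5 + 8)) = 2481 + 2*(-194)/(218 + 13) = 2481 + 2*(-194)/231 = 2481 + 2*(-194)*(1/231) = 2481 - 388/231 = 572723/231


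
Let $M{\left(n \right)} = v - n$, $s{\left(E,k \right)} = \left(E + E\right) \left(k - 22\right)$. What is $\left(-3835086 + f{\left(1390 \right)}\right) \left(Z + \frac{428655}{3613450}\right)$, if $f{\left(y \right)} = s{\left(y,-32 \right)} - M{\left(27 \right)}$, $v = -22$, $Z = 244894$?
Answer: $- \frac{705303170662437787}{722690} \approx -9.7594 \cdot 10^{11}$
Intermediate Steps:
$s{\left(E,k \right)} = 2 E \left(-22 + k\right)$
$M{\left(n \right)} = -22 - n$
$f{\left(y \right)} = 49 - 108 y$ ($f{\left(y \right)} = 2 y \left(-22 - 32\right) - \left(-22 - 27\right) = 2 y \left(-54\right) - \left(-22 - 27\right) = - 108 y - -49 = - 108 y + 49 = 49 - 108 y$)
$\left(-3835086 + f{\left(1390 \right)}\right) \left(Z + \frac{428655}{3613450}\right) = \left(-3835086 + \left(49 - 150120\right)\right) \left(244894 + \frac{428655}{3613450}\right) = \left(-3835086 + \left(49 - 150120\right)\right) \left(244894 + 428655 \cdot \frac{1}{3613450}\right) = \left(-3835086 - 150071\right) \left(244894 + \frac{85731}{722690}\right) = \left(-3985157\right) \frac{176982530591}{722690} = - \frac{705303170662437787}{722690}$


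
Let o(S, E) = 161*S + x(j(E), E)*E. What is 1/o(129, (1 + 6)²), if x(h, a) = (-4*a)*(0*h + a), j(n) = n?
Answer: -1/449827 ≈ -2.2231e-6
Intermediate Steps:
x(h, a) = -4*a² (x(h, a) = (-4*a)*(0 + a) = (-4*a)*a = -4*a²)
o(S, E) = -4*E³ + 161*S (o(S, E) = 161*S + (-4*E²)*E = 161*S - 4*E³ = -4*E³ + 161*S)
1/o(129, (1 + 6)²) = 1/(-4*(1 + 6)⁶ + 161*129) = 1/(-4*(7²)³ + 20769) = 1/(-4*49³ + 20769) = 1/(-4*117649 + 20769) = 1/(-470596 + 20769) = 1/(-449827) = -1/449827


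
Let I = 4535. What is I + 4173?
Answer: 8708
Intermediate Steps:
I + 4173 = 4535 + 4173 = 8708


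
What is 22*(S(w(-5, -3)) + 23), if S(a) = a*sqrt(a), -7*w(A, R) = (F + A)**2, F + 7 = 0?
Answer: 506 - 38016*I*sqrt(7)/49 ≈ 506.0 - 2052.7*I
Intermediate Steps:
F = -7 (F = -7 + 0 = -7)
w(A, R) = -(-7 + A)**2/7
S(a) = a**(3/2)
22*(S(w(-5, -3)) + 23) = 22*((-(-7 - 5)**2/7)**(3/2) + 23) = 22*((-1/7*(-12)**2)**(3/2) + 23) = 22*((-1/7*144)**(3/2) + 23) = 22*((-144/7)**(3/2) + 23) = 22*(-1728*I*sqrt(7)/49 + 23) = 22*(23 - 1728*I*sqrt(7)/49) = 506 - 38016*I*sqrt(7)/49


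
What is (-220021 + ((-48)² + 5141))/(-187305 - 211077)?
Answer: 106288/199191 ≈ 0.53360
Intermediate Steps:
(-220021 + ((-48)² + 5141))/(-187305 - 211077) = (-220021 + (2304 + 5141))/(-398382) = (-220021 + 7445)*(-1/398382) = -212576*(-1/398382) = 106288/199191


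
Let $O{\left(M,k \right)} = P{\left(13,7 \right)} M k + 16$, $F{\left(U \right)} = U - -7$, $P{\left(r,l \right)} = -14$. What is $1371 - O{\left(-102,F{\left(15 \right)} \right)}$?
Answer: $-30061$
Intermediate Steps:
$F{\left(U \right)} = 7 + U$ ($F{\left(U \right)} = U + 7 = 7 + U$)
$O{\left(M,k \right)} = 16 - 14 M k$ ($O{\left(M,k \right)} = - 14 M k + 16 = 16 - 14 M k$)
$1371 - O{\left(-102,F{\left(15 \right)} \right)} = 1371 - \left(16 - - 1428 \left(7 + 15\right)\right) = 1371 - \left(16 - \left(-1428\right) 22\right) = 1371 - \left(16 + 31416\right) = 1371 - 31432 = -30061$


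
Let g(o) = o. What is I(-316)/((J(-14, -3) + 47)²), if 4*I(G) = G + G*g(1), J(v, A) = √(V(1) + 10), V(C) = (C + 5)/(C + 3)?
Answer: -632/(94 + √46)² ≈ -0.062223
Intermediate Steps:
V(C) = (5 + C)/(3 + C)
J(v, A) = √46/2 (J(v, A) = √((5 + 1)/(3 + 1) + 10) = √(6/4 + 10) = √((¼)*6 + 10) = √(3/2 + 10) = √(23/2) = √46/2)
I(G) = G/2 (I(G) = (G + G*1)/4 = (G + G)/4 = (2*G)/4 = G/2)
I(-316)/((J(-14, -3) + 47)²) = ((½)*(-316))/((√46/2 + 47)²) = -158/(47 + √46/2)²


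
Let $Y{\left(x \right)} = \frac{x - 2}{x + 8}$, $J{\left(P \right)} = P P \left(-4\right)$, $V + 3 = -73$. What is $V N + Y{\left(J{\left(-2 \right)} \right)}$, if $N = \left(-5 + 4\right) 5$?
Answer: $\frac{1529}{4} \approx 382.25$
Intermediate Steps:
$V = -76$ ($V = -3 - 73 = -76$)
$N = -5$ ($N = \left(-1\right) 5 = -5$)
$J{\left(P \right)} = - 4 P^{2}$ ($J{\left(P \right)} = P^{2} \left(-4\right) = - 4 P^{2}$)
$Y{\left(x \right)} = \frac{-2 + x}{8 + x}$
$V N + Y{\left(J{\left(-2 \right)} \right)} = \left(-76\right) \left(-5\right) + \frac{-2 - 4 \left(-2\right)^{2}}{8 - 4 \left(-2\right)^{2}} = 380 + \frac{-2 - 16}{8 - 16} = 380 + \frac{1}{-8} \left(-18\right) = 380 - - \frac{9}{4} = 380 + \frac{9}{4} = \frac{1529}{4}$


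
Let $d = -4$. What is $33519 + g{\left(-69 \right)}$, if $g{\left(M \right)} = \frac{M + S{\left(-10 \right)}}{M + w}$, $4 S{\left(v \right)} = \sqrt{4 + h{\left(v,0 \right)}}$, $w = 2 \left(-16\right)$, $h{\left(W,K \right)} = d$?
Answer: $\frac{3385488}{101} \approx 33520.0$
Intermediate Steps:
$h{\left(W,K \right)} = -4$
$w = -32$
$S{\left(v \right)} = 0$ ($S{\left(v \right)} = \frac{\sqrt{4 - 4}}{4} = \frac{\sqrt{0}}{4} = \frac{1}{4} \cdot 0 = 0$)
$g{\left(M \right)} = \frac{M}{-32 + M}$ ($g{\left(M \right)} = \frac{M + 0}{M - 32} = \frac{M}{-32 + M}$)
$33519 + g{\left(-69 \right)} = 33519 - \frac{69}{-32 - 69} = 33519 - \frac{69}{-101} = 33519 - - \frac{69}{101} = 33519 + \frac{69}{101} = \frac{3385488}{101}$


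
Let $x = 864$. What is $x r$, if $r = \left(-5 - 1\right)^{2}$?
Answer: $31104$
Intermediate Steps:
$r = 36$ ($r = \left(-6\right)^{2} = 36$)
$x r = 864 \cdot 36 = 31104$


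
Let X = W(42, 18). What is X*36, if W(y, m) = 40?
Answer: 1440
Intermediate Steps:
X = 40
X*36 = 40*36 = 1440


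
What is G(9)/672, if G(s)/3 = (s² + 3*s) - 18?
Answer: 45/112 ≈ 0.40179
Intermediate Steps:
G(s) = -54 + 3*s² + 9*s (G(s) = 3*((s² + 3*s) - 18) = 3*(-18 + s² + 3*s) = -54 + 3*s² + 9*s)
G(9)/672 = (-54 + 3*9² + 9*9)/672 = (-54 + 3*81 + 81)*(1/672) = (-54 + 243 + 81)*(1/672) = 270*(1/672) = 45/112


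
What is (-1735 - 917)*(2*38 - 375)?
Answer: 792948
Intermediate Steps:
(-1735 - 917)*(2*38 - 375) = -2652*(76 - 375) = -2652*(-299) = 792948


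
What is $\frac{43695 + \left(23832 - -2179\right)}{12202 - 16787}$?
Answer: $- \frac{9958}{655} \approx -15.203$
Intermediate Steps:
$\frac{43695 + \left(23832 - -2179\right)}{12202 - 16787} = \frac{43695 + \left(23832 + 2179\right)}{-4585} = \left(43695 + 26011\right) \left(- \frac{1}{4585}\right) = 69706 \left(- \frac{1}{4585}\right) = - \frac{9958}{655}$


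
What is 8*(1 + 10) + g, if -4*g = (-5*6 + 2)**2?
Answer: -108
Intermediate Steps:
g = -196 (g = -(-5*6 + 2)**2/4 = -(-30 + 2)**2/4 = -1/4*(-28)**2 = -1/4*784 = -196)
8*(1 + 10) + g = 8*(1 + 10) - 196 = 8*11 - 196 = 88 - 196 = -108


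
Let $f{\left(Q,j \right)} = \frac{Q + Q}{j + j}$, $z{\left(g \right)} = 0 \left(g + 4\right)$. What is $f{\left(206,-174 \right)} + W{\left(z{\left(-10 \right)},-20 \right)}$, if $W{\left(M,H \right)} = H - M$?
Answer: $- \frac{1843}{87} \approx -21.184$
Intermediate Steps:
$z{\left(g \right)} = 0$ ($z{\left(g \right)} = 0 \left(4 + g\right) = 0$)
$f{\left(Q,j \right)} = \frac{Q}{j}$ ($f{\left(Q,j \right)} = \frac{2 Q}{2 j} = 2 Q \frac{1}{2 j} = \frac{Q}{j}$)
$f{\left(206,-174 \right)} + W{\left(z{\left(-10 \right)},-20 \right)} = \frac{206}{-174} - 20 = 206 \left(- \frac{1}{174}\right) + \left(-20 + 0\right) = - \frac{103}{87} - 20 = - \frac{1843}{87}$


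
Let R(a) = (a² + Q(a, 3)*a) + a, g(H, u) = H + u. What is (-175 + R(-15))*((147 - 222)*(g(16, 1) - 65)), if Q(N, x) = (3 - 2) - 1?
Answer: 126000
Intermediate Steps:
Q(N, x) = 0 (Q(N, x) = 1 - 1 = 0)
R(a) = a + a² (R(a) = (a² + 0*a) + a = (a² + 0) + a = a² + a = a + a²)
(-175 + R(-15))*((147 - 222)*(g(16, 1) - 65)) = (-175 - 15*(1 - 15))*((147 - 222)*((16 + 1) - 65)) = (-175 - 15*(-14))*(-75*(17 - 65)) = (-175 + 210)*(-75*(-48)) = 35*3600 = 126000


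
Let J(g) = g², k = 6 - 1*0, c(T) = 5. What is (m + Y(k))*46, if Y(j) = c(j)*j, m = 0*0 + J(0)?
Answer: 1380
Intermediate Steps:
k = 6 (k = 6 + 0 = 6)
m = 0 (m = 0*0 + 0² = 0 + 0 = 0)
Y(j) = 5*j
(m + Y(k))*46 = (0 + 5*6)*46 = (0 + 30)*46 = 30*46 = 1380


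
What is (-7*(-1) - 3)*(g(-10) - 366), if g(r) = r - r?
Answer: -1464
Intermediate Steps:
g(r) = 0
(-7*(-1) - 3)*(g(-10) - 366) = (-7*(-1) - 3)*(0 - 366) = (7 - 3)*(-366) = 4*(-366) = -1464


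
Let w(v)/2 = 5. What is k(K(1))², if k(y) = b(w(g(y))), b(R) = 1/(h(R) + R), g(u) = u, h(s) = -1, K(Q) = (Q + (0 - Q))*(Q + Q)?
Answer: 1/81 ≈ 0.012346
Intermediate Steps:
K(Q) = 0 (K(Q) = (Q - Q)*(2*Q) = 0*(2*Q) = 0)
w(v) = 10 (w(v) = 2*5 = 10)
b(R) = 1/(-1 + R)
k(y) = ⅑ (k(y) = 1/(-1 + 10) = 1/9 = ⅑)
k(K(1))² = (⅑)² = 1/81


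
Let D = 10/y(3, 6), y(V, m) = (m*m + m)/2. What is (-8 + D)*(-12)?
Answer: 632/7 ≈ 90.286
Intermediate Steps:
y(V, m) = m/2 + m²/2 (y(V, m) = (m² + m)*(½) = (m + m²)*(½) = m/2 + m²/2)
D = 10/21 (D = 10/(((½)*6*(1 + 6))) = 10/(((½)*6*7)) = 10/21 ≈ 0.47619)
(-8 + D)*(-12) = (-8 + 10/21)*(-12) = -158/21*(-12) = 632/7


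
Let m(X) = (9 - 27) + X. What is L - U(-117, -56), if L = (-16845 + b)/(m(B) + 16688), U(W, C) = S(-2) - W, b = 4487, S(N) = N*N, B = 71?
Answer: -2038019/16741 ≈ -121.74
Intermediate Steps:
S(N) = N²
m(X) = -18 + X
U(W, C) = 4 - W (U(W, C) = (-2)² - W = 4 - W)
L = -12358/16741 (L = (-16845 + 4487)/((-18 + 71) + 16688) = -12358/(53 + 16688) = -12358/16741 ≈ -0.73819)
L - U(-117, -56) = -12358/16741 - (4 - 1*(-117)) = -12358/16741 - (4 + 117) = -12358/16741 - 1*121 = -12358/16741 - 121 = -2038019/16741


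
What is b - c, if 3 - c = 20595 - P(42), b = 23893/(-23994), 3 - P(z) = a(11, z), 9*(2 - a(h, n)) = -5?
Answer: 164683297/7998 ≈ 20591.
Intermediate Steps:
a(h, n) = 23/9 (a(h, n) = 2 - ⅑*(-5) = 2 + 5/9 = 23/9)
P(z) = 4/9 (P(z) = 3 - 1*23/9 = 3 - 23/9 = 4/9)
b = -23893/23994 (b = 23893*(-1/23994) = -23893/23994 ≈ -0.99579)
c = -185324/9 (c = 3 - (20595 - 1*4/9) = 3 - (20595 - 4/9) = 3 - 1*185351/9 = 3 - 185351/9 = -185324/9 ≈ -20592.)
b - c = -23893/23994 - 1*(-185324/9) = -23893/23994 + 185324/9 = 164683297/7998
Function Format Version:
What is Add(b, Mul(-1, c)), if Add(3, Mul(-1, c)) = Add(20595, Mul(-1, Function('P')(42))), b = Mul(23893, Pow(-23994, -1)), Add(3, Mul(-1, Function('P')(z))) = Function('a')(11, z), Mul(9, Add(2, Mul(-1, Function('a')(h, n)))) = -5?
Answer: Rational(164683297, 7998) ≈ 20591.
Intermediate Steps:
Function('a')(h, n) = Rational(23, 9) (Function('a')(h, n) = Add(2, Mul(Rational(-1, 9), -5)) = Add(2, Rational(5, 9)) = Rational(23, 9))
Function('P')(z) = Rational(4, 9) (Function('P')(z) = Add(3, Mul(-1, Rational(23, 9))) = Add(3, Rational(-23, 9)) = Rational(4, 9))
b = Rational(-23893, 23994) (b = Mul(23893, Rational(-1, 23994)) = Rational(-23893, 23994) ≈ -0.99579)
c = Rational(-185324, 9) (c = Add(3, Mul(-1, Add(20595, Mul(-1, Rational(4, 9))))) = Add(3, Mul(-1, Add(20595, Rational(-4, 9)))) = Add(3, Mul(-1, Rational(185351, 9))) = Add(3, Rational(-185351, 9)) = Rational(-185324, 9) ≈ -20592.)
Add(b, Mul(-1, c)) = Add(Rational(-23893, 23994), Mul(-1, Rational(-185324, 9))) = Add(Rational(-23893, 23994), Rational(185324, 9)) = Rational(164683297, 7998)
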